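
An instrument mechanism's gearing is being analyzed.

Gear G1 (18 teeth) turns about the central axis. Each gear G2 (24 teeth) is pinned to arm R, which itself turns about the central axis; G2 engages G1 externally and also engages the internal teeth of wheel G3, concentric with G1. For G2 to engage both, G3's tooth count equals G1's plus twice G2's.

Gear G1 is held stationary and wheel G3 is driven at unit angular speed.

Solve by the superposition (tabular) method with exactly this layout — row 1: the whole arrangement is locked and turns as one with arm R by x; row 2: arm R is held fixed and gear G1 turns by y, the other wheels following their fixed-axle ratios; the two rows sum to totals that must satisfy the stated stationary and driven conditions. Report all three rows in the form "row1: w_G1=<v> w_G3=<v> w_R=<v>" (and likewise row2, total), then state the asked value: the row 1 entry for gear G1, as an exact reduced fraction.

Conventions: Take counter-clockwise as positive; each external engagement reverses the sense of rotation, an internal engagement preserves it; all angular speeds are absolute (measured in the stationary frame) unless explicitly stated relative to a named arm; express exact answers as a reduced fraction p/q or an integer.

topology: planetary set — G1 18T / G2 24T / G3 66T, arm = carrier (Willis)
row 1 — lock + rotate with arm: ω_sun = ω_ring = ω_arm = x
row 2 (arm held, sun turns y): ω_ring = −(18/66)·y, ω_arm = 0
boundary: total ω_sun = x + y = 0 and total ω_ring = x − (18/66)·y = 1  ⇒  y = -11/14, x = 11/14
row 2 ring = −(18/66)·(-11/14) = 3/14
totals (row 1 + row 2): sun 11/14 + (-11/14) = 0, ring 11/14 + 3/14 = 1, arm 11/14 + 0 = 11/14
asked cell (row1, sun) = 11/14

row1: w_G1=11/14 w_G3=11/14 w_R=11/14
row2: w_G1=-11/14 w_G3=3/14 w_R=0
total: w_G1=0 w_G3=1 w_R=11/14
asked value: 11/14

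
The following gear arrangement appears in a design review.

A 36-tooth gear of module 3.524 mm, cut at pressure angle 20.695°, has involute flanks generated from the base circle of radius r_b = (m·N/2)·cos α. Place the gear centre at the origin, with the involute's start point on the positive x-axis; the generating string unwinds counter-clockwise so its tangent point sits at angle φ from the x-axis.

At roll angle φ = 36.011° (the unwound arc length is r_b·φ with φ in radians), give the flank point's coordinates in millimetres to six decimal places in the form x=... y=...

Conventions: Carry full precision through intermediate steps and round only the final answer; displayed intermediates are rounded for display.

x=69.926964 y=4.719579

single-mesh involute tooth geometry (36T wheel at module 3.524)
pitch radius r_p = m·N/2 = 3.524·36/2 = 63.432000
base radius r_b = r_p·cos α = 63.432000·cos 20.695° = 59.339042
roll angle φ = 36.011° = 0.62851052 rad
x = r_b·(cos φ + φ·sin φ) = 69.926964
y = r_b·(sin φ − φ·cos φ) = 4.719579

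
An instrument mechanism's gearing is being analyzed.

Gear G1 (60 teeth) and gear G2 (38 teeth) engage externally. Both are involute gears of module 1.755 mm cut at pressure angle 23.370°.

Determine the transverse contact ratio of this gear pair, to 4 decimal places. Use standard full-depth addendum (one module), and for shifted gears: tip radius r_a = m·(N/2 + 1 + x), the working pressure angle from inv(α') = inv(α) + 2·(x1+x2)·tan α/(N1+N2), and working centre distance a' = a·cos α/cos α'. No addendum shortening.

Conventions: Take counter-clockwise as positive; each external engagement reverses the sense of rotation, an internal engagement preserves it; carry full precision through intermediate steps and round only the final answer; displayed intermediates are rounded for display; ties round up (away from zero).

1.5900

topology: single-mesh involute geometry — m = 1.755, 60T/38T pair
base radii: r_b1 = 48.330723, r_b2 = 30.609458
tip radii: r_a1 = 54.405000, r_a2 = 35.100000
no profile shift: α' = α, a' = a
action lengths: √(r_a1²−r_b1²) = 24.980898, √(r_a2²−r_b2²) = 17.177634
base pitch p_b = π·m·cos α = 5.061181
CR = (24.980898 + 17.177634 − 85.995000·sin 23.37000°)/5.061181 = 1.589970
contact ratio ≈ 1.5900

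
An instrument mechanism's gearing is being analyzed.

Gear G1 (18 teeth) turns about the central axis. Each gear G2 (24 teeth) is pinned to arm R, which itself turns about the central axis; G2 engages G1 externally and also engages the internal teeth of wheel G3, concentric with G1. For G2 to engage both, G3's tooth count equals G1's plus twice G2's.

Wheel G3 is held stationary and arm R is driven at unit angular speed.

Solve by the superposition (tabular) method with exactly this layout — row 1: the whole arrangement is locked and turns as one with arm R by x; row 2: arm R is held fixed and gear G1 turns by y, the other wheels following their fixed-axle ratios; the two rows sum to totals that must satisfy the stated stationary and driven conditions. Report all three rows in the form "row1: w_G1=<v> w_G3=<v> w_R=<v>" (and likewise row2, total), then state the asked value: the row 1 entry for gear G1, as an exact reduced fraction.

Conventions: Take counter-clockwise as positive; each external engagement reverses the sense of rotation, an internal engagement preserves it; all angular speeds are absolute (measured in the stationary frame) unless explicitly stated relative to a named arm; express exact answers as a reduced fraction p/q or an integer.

topology: planetary set — G1 18T / G2 24T / G3 66T, arm = carrier (Willis)
superposition row 1 [locked train]: every member turns x
row 2 (arm held, sun turns y): ω_ring = −(18/66)·y, ω_arm = 0
boundary: total ω_ring = x − (18/66)·y = 0 and total ω_arm = x = 1  ⇒  y = 11/3, x = 1
row 2 ring = −(18/66)·11/3 = -1
totals (row 1 + row 2): sun 1 + 11/3 = 14/3, ring 1 + (-1) = 0, arm 1 + 0 = 1
asked cell (row1, sun) = 1

row1: w_G1=1 w_G3=1 w_R=1
row2: w_G1=11/3 w_G3=-1 w_R=0
total: w_G1=14/3 w_G3=0 w_R=1
asked value: 1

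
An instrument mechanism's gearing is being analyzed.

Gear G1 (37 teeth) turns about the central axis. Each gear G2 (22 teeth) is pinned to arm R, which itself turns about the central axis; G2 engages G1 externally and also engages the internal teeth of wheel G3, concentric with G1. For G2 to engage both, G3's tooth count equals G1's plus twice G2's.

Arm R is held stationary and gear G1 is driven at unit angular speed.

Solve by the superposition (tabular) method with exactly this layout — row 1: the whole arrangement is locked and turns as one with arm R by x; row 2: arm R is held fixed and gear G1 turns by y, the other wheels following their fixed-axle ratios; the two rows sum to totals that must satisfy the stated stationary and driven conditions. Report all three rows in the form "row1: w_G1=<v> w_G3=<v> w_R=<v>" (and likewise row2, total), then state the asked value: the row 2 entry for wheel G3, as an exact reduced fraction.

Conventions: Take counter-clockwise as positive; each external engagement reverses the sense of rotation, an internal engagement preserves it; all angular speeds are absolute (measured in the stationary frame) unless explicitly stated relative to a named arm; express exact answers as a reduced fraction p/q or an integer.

topology: planetary set — G1 37T / G2 22T / G3 81T, arm = carrier (Willis)
row 1: whole set turns with the arm by x
row 2 — arm fixed, fixed-axis ratios: sun y, ring −(37/81)·y, arm 0
boundary: total ω_arm = x = 0 and total ω_sun = x + y = 1  ⇒  y = 1, x = 0
row 2 ring = −(37/81)·1 = -37/81
totals (row 1 + row 2): sun 0 + 1 = 1, ring 0 + (-37/81) = -37/81, arm 0 + 0 = 0
asked cell (row2, ring) = -37/81

row1: w_G1=0 w_G3=0 w_R=0
row2: w_G1=1 w_G3=-37/81 w_R=0
total: w_G1=1 w_G3=-37/81 w_R=0
asked value: -37/81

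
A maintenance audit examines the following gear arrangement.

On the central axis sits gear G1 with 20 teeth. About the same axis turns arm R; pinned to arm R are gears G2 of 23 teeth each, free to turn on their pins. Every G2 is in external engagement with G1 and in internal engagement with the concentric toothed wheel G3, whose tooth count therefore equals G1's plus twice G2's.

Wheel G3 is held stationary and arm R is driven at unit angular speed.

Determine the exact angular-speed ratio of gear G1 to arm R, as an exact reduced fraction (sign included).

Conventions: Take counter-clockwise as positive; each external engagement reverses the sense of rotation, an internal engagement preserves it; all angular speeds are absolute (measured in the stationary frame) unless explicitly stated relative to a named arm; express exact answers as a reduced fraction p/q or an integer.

recognized (axles ride arm R): planetary set, 20/23/66 teeth
ring teeth: 20 + 2·23 = 66
20(ω_sun−ω_arm) = −66(ω_ring−ω_arm),  ω_ring = 0, ω_arm = 1
ω_sun = 1 − (66/20)(0−1) = 43/10
ω_out/ω_in = 43/10

43/10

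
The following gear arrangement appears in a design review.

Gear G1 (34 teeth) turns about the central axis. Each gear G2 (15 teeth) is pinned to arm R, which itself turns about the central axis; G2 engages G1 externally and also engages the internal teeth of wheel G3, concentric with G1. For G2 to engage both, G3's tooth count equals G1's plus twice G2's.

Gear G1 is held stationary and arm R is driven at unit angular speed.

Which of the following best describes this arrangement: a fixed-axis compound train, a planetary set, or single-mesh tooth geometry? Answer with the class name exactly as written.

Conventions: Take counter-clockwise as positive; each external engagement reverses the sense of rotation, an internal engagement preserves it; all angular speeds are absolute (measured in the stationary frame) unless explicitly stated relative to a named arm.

planetary set (34T centre, 15T on arm, 64T internal) — Willis relation
classification: planetary set

planetary set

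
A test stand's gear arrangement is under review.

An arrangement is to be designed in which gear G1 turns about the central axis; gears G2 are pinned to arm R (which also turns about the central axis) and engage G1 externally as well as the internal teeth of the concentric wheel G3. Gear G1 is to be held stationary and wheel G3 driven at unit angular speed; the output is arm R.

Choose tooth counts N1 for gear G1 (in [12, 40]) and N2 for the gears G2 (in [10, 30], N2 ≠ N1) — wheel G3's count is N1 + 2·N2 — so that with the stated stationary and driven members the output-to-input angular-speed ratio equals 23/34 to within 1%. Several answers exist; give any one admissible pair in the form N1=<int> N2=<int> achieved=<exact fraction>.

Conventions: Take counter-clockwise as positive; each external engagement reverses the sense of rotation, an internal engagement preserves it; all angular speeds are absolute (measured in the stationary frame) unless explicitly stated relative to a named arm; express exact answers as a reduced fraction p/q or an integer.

class = planetary set [ratio 23/34 wanted; Willis about the carrier]
Willis with ω_sun = 0: ω_arm/ω_ring = N3/(N1+N3); set equal to 23/34  ⇒  N3/N1 = (23/34)/(1 − 23/34) = 23/11
N3 = N1 + 2·N2  ⇒  N2/N1 = (N3/N1 − 1)/2 = (23/11 − 1)/2 = 6/11
smallest multiple with N1 ≥ 12 and N2 ≥ 10: k = 2  ⇒  N1 = 2·11 = 22, N2 = 2·6 = 12 (N1 ≤ 40, N2 ≤ 30, N2 ≠ N1 ✓), N3 = 22 + 2·12 = 46
check: N3/(N1+N3) with N1 = 22, N3 = 46 gives 23/34; |achieved − target| = 0 ≤ 23/3400 ✓

N1=22 N2=12 achieved=23/34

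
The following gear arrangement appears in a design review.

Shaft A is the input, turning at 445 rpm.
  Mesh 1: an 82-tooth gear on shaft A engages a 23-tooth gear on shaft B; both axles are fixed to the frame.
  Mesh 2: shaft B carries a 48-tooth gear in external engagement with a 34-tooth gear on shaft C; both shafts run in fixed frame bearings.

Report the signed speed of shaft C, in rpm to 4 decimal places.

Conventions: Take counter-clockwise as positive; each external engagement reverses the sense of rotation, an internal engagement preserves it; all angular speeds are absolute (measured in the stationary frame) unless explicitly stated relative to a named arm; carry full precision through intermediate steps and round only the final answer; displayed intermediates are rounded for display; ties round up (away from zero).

+2239.7954 rpm

2-mesh fixed-axis compound train (all bearings frame-fixed)
mesh 1 [82T→23T]: ω = 445.0000×82/23 = 1586.5217 rpm, sense flips to −
mesh 2 [48T→34T]: ω = 1586.5217×48/34 = 2239.7954 rpm, sense flips to +
signed output speed = +2239.7954 rpm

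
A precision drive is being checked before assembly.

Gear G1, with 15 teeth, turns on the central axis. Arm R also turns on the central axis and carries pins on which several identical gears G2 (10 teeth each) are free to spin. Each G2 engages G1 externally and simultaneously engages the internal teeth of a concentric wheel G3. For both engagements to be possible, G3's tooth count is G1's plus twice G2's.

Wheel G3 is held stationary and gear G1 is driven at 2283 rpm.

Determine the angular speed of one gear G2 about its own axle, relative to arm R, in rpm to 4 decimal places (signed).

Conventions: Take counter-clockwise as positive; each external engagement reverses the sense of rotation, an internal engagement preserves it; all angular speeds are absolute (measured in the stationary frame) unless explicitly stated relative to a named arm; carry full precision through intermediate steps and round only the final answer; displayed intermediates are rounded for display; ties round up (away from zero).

-2397.1500 rpm

topology: planetary set — G1 15T / G2 10T / G3 35T, arm = carrier (Willis)
normalise by the input: solve with ω_sun = 1, then scale by 2283 rpm
ring teeth: 15 + 2·10 = 35
15(ω_sun−ω_arm) = −35(ω_ring−ω_arm),  ω_ring = 0, ω_sun = 1
15(1−ω_arm) = −35(0−ω_arm)  ⇒  50·ω_arm = 15  ⇒  ω_arm = 3/10
sun–planet mesh: 15·(1−3/10) = −10·(ω_p−ω_arm)  ⇒  ω_p−ω_arm = -21/20
scale: ω_p−ω_arm = -21/20 × 2283 rpm = -2397.1500 rpm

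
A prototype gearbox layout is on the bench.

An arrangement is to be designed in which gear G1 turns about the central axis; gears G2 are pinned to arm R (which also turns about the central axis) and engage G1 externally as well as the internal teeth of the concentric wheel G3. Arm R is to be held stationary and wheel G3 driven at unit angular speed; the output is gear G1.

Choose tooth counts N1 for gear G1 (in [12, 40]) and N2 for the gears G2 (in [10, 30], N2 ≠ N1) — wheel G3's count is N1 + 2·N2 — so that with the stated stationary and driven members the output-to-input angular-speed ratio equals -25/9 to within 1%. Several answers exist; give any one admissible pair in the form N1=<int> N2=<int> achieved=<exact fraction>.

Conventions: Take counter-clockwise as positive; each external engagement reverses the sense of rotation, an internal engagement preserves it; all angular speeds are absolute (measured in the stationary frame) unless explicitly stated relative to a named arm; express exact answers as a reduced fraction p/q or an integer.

N1=18 N2=16 achieved=-25/9

class = planetary set [ratio -25/9 wanted; Willis about the carrier]
Willis with ω_arm = 0: ω_sun/ω_ring = −N3/N1; set equal to -25/9  ⇒  N3/N1 = −(-25/9) = 25/9
N3 = N1 + 2·N2  ⇒  N2/N1 = (N3/N1 − 1)/2 = (25/9 − 1)/2 = 8/9
smallest multiple with N1 ≥ 12 and N2 ≥ 10: k = 2  ⇒  N1 = 2·9 = 18, N2 = 2·8 = 16 (N1 ≤ 40, N2 ≤ 30, N2 ≠ N1 ✓), N3 = 18 + 2·16 = 50
check: −N3/N1 with N1 = 18, N3 = 50 gives -25/9; |achieved − target| = 0 ≤ 1/36 ✓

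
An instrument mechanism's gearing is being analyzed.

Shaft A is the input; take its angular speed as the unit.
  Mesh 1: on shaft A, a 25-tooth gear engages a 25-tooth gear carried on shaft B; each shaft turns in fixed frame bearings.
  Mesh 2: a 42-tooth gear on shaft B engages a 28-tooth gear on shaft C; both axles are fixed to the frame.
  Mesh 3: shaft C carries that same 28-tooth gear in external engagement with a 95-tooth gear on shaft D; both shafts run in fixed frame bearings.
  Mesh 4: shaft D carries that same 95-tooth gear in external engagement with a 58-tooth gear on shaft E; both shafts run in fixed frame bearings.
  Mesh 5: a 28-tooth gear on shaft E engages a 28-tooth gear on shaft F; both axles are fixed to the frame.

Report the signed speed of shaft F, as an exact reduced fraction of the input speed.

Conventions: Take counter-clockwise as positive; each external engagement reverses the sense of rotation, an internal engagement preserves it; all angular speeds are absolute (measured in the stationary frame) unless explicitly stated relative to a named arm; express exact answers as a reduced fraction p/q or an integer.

-21/29

5-mesh fixed-axis compound train (all bearings frame-fixed)
mesh 1 [25T→25T]: |ω|/ω_in = 1×25/25 = 1, sense flips to −
mesh 2 [42T→28T]: |ω|/ω_in = 1×42/28 = 3/2, sense flips to +
mesh 3 [28T→95T]: |ω|/ω_in = (3/2)×28/95 = 42/95, sense flips to −
mesh 4 [95T→58T]: |ω|/ω_in = (42/95)×95/58 = 21/29, sense flips to +
mesh 5 [28T→28T]: |ω|/ω_in = (21/29)×28/28 = 21/29, sense flips to −
signed output speed (× input speed) = -21/29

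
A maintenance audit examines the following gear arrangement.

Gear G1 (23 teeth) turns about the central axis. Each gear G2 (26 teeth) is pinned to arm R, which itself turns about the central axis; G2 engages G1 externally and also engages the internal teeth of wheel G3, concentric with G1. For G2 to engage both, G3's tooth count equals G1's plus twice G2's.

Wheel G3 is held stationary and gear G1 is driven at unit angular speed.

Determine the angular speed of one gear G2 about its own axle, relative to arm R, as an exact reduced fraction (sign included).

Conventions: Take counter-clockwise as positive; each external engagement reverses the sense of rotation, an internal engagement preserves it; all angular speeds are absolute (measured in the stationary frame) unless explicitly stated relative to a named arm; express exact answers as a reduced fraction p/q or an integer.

recognized (axles ride arm R): planetary set, 23/26/75 teeth
ring teeth: 23 + 2·26 = 75
23(ω_sun−ω_arm) = −75(ω_ring−ω_arm),  ω_ring = 0, ω_sun = 1
23(1−ω_arm) = −75(0−ω_arm)  ⇒  98·ω_arm = 23  ⇒  ω_arm = 23/98
sun–planet mesh: 23·(1−23/98) = −26·(ω_p−ω_arm)  ⇒  ω_p−ω_arm = -1725/2548
exact speed ratio = -1725/2548

-1725/2548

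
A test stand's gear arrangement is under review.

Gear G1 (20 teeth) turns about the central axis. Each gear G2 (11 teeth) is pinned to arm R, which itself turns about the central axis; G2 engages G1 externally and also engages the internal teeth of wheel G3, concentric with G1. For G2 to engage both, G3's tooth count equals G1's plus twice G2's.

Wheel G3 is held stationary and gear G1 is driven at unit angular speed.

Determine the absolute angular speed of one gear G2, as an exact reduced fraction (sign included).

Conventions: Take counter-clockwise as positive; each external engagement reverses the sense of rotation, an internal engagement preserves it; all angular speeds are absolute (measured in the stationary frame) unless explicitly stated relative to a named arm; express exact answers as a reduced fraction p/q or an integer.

topology: planetary set — G1 20T / G2 11T / G3 42T, arm = carrier (Willis)
ring teeth: 20 + 2·11 = 42
20(ω_sun−ω_arm) = −42(ω_ring−ω_arm),  ω_ring = 0, ω_sun = 1
20(1−ω_arm) = −42(0−ω_arm)  ⇒  62·ω_arm = 20  ⇒  ω_arm = 10/31
sun–planet mesh: 20·(1−10/31) = −11·(ω_p−ω_arm)  ⇒  ω_p−ω_arm = -420/341
ω_p = 10/31 − 420/341 = -10/11
exact speed ratio = -10/11

-10/11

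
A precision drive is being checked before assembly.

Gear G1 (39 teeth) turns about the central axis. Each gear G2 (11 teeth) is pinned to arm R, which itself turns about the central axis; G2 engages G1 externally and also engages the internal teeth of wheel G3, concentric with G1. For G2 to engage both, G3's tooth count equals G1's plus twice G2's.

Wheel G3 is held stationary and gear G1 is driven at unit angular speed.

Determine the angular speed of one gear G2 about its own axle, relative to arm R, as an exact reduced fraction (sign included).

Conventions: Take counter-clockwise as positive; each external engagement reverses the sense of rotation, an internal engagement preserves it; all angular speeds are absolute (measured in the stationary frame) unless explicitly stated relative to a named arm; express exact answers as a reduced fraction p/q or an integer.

-2379/1100

class = planetary set [G3 = 39+2·11 = 61; Willis about the carrier]
ring teeth: 39 + 2·11 = 61
39(ω_sun−ω_arm) = −61(ω_ring−ω_arm),  ω_ring = 0, ω_sun = 1
39(1−ω_arm) = −61(0−ω_arm)  ⇒  100·ω_arm = 39  ⇒  ω_arm = 39/100
sun–planet mesh: 39·(1−39/100) = −11·(ω_p−ω_arm)  ⇒  ω_p−ω_arm = -2379/1100
exact speed ratio = -2379/1100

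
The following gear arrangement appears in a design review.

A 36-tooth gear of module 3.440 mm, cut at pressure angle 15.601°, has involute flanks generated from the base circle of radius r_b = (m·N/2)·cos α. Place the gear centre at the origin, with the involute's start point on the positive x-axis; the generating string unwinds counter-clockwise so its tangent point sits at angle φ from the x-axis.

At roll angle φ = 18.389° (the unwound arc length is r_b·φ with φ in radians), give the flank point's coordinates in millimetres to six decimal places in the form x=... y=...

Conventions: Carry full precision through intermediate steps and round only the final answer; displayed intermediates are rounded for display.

single-mesh involute tooth geometry (36T wheel at module 3.440)
pitch radius r_p = m·N/2 = 3.440·36/2 = 61.920000
base radius r_b = r_p·cos α = 61.920000·cos 15.601° = 59.638736
roll angle φ = 18.389° = 0.32094860 rad
x = r_b·(cos φ + φ·sin φ) = 62.631720
y = r_b·(sin φ − φ·cos φ) = 0.650479

x=62.631720 y=0.650479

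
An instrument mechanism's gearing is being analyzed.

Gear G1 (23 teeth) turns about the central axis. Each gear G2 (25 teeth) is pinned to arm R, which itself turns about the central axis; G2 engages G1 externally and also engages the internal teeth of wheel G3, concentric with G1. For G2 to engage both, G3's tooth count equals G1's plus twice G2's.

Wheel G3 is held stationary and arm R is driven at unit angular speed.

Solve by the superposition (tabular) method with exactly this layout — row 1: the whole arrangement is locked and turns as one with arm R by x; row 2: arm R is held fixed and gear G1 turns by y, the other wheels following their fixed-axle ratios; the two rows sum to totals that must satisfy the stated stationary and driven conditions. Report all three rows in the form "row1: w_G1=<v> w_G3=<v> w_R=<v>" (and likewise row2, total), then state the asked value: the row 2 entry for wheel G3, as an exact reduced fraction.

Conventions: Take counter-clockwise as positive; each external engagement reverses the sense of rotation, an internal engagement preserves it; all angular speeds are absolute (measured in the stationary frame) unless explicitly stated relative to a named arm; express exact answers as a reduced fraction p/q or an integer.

planetary set (23T centre, 25T on arm, 73T internal) — Willis relation
row 1: whole set turns with the arm by x
row 2 (arm held, sun turns y): ω_ring = −(23/73)·y, ω_arm = 0
boundary: total ω_ring = x − (23/73)·y = 0 and total ω_arm = x = 1  ⇒  y = 73/23, x = 1
row 2 ring = −(23/73)·73/23 = -1
totals (row 1 + row 2): sun 1 + 73/23 = 96/23, ring 1 + (-1) = 0, arm 1 + 0 = 1
asked cell (row2, ring) = -1

row1: w_G1=1 w_G3=1 w_R=1
row2: w_G1=73/23 w_G3=-1 w_R=0
total: w_G1=96/23 w_G3=0 w_R=1
asked value: -1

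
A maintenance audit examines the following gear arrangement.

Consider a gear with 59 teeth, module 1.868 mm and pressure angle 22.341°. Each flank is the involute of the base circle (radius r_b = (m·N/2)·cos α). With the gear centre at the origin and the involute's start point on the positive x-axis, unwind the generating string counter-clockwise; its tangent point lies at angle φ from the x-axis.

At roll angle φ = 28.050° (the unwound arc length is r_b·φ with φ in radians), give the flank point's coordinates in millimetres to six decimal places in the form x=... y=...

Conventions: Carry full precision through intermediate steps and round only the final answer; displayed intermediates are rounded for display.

x=56.716532 y=1.946149

class = single-mesh tooth geometry [base-circle involute, m = 1.868, 59T]
pitch radius r_p = m·N/2 = 1.868·59/2 = 55.106000
base radius r_b = r_p·cos α = 55.106000·cos 22.341° = 50.969631
roll angle φ = 28.050° = 0.48956486 rad
x = r_b·(cos φ + φ·sin φ) = 56.716532
y = r_b·(sin φ − φ·cos φ) = 1.946149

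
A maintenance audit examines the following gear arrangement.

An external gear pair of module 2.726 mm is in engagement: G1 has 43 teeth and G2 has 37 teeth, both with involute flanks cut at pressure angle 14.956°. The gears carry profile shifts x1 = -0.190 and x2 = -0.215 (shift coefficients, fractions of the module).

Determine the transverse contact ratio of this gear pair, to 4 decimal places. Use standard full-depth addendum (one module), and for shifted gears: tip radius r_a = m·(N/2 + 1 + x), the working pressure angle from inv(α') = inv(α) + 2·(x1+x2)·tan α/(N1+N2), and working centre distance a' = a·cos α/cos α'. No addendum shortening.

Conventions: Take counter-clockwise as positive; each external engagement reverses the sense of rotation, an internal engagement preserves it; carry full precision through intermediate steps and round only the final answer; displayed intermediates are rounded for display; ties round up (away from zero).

topology: single-mesh involute geometry — m = 2.726, 43T/37T pair
base radii: r_b1 = 56.623579, r_b2 = 48.722615
tip radii: r_a1 = 60.817060, r_a2 = 52.570910
inv(α') = inv(14.956°) + 2·(-0.190-0.215)·tan α/(43+37) = 0.00339018  ⇒  α' = 12.33655°
a' = a·cos α / cos α' = 109.0400·cos 14.956°/cos 12.33655° = 107.836189
action lengths: √(r_a1²−r_b1²) = 22.192005, √(r_a2²−r_b2²) = 19.743541
base pitch p_b = π·m·cos α = 8.273871
CR = (22.192005 + 19.743541 − 107.836189·sin 12.33655°)/8.273871 = 2.283810
contact ratio ≈ 2.2838

2.2838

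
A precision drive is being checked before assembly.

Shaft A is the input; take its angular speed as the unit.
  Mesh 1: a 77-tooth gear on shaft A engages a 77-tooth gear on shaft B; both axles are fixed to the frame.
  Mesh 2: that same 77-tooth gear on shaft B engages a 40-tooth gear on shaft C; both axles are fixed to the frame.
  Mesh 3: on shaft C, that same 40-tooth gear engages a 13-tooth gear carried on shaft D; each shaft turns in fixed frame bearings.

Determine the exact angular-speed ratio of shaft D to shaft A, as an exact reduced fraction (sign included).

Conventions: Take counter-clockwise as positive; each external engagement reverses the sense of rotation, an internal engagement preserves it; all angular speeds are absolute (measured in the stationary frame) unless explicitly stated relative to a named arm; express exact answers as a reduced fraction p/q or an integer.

-77/13

class = fixed-axis compound train [3 meshes; 3 ratios multiply, 3 sense flips]
mesh 1 [77T→77T]: running ratio 1, sense −
mesh 2 [77T→40T]: running ratio 77/40, sense +
mesh 3 [40T→13T]: running ratio 77/13, sense −
ω_out/ω_in = -77/13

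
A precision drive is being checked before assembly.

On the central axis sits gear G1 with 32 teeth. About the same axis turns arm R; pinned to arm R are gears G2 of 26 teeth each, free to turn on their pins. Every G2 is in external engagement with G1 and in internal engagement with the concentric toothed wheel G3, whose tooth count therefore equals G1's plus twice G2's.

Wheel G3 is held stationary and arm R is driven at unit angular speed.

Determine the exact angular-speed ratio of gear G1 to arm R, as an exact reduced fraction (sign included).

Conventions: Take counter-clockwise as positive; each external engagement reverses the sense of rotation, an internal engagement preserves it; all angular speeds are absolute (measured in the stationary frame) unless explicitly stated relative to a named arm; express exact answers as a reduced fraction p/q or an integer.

29/8

planetary set (32T centre, 26T on arm, 84T internal) — Willis relation
ring teeth: 32 + 2·26 = 84
32(ω_sun−ω_arm) = −84(ω_ring−ω_arm),  ω_ring = 0, ω_arm = 1
ω_sun = 1 − (84/32)(0−1) = 29/8
ω_out/ω_in = 29/8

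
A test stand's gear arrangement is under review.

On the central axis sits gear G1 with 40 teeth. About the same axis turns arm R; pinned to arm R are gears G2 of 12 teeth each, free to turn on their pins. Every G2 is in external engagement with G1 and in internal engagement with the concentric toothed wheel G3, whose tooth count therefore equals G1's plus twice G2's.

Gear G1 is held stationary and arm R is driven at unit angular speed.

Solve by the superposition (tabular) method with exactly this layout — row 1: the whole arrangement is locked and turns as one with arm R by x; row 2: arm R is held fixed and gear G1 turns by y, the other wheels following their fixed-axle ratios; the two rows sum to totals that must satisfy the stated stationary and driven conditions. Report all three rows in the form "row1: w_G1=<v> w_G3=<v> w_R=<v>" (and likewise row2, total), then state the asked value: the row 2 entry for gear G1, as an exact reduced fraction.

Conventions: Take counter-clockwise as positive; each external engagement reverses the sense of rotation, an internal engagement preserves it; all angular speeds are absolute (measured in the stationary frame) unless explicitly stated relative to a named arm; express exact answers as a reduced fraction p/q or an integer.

planetary set (40T centre, 12T on arm, 64T internal) — Willis relation
row 1: whole set turns with the arm by x
row 2: sun turns y, ring = −(40/64)·y, arm 0
boundary: total ω_sun = x + y = 0 and total ω_arm = x = 1  ⇒  y = -1, x = 1
row 2 ring = −(40/64)·(-1) = 5/8
totals (row 1 + row 2): sun 1 + (-1) = 0, ring 1 + 5/8 = 13/8, arm 1 + 0 = 1
asked cell (row2, sun) = -1

row1: w_G1=1 w_G3=1 w_R=1
row2: w_G1=-1 w_G3=5/8 w_R=0
total: w_G1=0 w_G3=13/8 w_R=1
asked value: -1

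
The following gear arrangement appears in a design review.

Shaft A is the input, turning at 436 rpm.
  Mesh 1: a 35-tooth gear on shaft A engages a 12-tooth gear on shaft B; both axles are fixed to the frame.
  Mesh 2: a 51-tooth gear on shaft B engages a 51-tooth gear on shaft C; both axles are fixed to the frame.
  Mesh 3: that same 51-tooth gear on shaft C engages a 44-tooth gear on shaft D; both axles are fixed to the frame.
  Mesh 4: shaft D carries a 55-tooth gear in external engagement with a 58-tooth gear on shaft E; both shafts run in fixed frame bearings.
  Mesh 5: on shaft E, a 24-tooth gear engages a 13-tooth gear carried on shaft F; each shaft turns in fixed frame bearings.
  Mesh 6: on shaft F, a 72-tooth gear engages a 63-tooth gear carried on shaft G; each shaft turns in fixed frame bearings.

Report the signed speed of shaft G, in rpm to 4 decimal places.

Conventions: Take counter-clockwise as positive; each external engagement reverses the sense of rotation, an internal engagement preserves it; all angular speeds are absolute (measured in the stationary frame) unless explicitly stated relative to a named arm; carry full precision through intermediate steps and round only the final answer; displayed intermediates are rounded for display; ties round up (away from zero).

class = fixed-axis compound train [6 meshes; 6 ratios multiply, 6 sense flips]
mesh 1 [35T→12T]: ω = 436.0000×35/12 = 1271.6667 rpm, sense flips to −
mesh 2 [51T→51T]: ω = 1271.6667×51/51 = 1271.6667 rpm, sense flips to +
mesh 3 [51T→44T]: ω = 1271.6667×51/44 = 1473.9773 rpm, sense flips to −
mesh 4 [55T→58T]: ω = 1473.9773×55/58 = 1397.7371 rpm, sense flips to +
mesh 5 [24T→13T]: ω = 1397.7371×24/13 = 2580.4377 rpm, sense flips to −
mesh 6 [72T→63T]: ω = 2580.4377×72/63 = 2949.0716 rpm, sense flips to +
signed output speed = +2949.0716 rpm

+2949.0716 rpm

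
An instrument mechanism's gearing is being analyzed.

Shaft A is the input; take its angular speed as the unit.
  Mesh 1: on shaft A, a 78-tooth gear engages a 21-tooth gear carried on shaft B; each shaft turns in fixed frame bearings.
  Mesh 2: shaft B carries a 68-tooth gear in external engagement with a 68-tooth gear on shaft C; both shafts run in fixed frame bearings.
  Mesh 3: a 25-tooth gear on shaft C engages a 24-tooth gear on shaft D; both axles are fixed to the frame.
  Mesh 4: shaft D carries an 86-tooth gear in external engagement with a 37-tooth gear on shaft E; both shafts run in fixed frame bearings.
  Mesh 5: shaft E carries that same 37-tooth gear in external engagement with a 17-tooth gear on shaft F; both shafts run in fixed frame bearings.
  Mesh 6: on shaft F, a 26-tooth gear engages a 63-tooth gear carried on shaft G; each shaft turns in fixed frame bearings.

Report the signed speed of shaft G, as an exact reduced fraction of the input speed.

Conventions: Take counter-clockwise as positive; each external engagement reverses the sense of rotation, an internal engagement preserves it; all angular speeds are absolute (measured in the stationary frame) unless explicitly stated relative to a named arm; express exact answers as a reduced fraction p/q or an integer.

181675/22491

6-mesh fixed-axis compound train (all bearings frame-fixed)
mesh 1 [78T→21T]: |ω|/ω_in = 1×78/21 = 26/7, sense flips to −
mesh 2 [68T→68T]: |ω|/ω_in = (26/7)×68/68 = 26/7, sense flips to +
mesh 3 [25T→24T]: |ω|/ω_in = (26/7)×25/24 = 325/84, sense flips to −
mesh 4 [86T→37T]: |ω|/ω_in = (325/84)×86/37 = 13975/1554, sense flips to +
mesh 5 [37T→17T]: |ω|/ω_in = (13975/1554)×37/17 = 13975/714, sense flips to −
mesh 6 [26T→63T]: |ω|/ω_in = (13975/714)×26/63 = 181675/22491, sense flips to +
signed output speed (× input speed) = 181675/22491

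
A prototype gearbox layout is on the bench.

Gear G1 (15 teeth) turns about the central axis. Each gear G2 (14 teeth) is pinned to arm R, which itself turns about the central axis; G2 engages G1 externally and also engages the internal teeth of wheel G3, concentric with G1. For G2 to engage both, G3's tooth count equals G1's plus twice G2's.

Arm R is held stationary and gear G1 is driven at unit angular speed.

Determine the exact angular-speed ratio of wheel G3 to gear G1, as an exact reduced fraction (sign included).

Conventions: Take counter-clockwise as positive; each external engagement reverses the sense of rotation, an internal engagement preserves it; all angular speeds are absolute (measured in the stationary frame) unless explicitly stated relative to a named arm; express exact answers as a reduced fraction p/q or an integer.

-15/43

topology: planetary set — G1 15T / G2 14T / G3 43T, arm = carrier (Willis)
ring teeth: 15 + 2·14 = 43
15(ω_sun−ω_arm) = −43(ω_ring−ω_arm),  ω_arm = 0, ω_sun = 1
ω_ring = 0 − (15/43)(1−0) = -15/43
ω_out/ω_in = -15/43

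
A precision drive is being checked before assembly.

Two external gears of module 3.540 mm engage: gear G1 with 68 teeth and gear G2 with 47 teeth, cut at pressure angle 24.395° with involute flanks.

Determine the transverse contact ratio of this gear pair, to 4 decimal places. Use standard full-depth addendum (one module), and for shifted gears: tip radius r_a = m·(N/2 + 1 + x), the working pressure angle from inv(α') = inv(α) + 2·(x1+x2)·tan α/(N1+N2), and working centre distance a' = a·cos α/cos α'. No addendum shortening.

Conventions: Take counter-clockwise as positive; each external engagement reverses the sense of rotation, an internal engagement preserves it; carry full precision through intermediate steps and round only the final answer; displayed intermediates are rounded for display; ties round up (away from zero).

1.5700

recognized (one external pair, fixed centres): single-mesh tooth geometry, m = 3.540, N1 = 68, N2 = 47
base radii: r_b1 = 109.614224, r_b2 = 75.762772
tip radii: r_a1 = 123.900000, r_a2 = 86.730000
no profile shift: α' = α, a' = a
action lengths: √(r_a1²−r_b1²) = 57.757527, √(r_a2²−r_b2²) = 42.214870
base pitch p_b = π·m·cos α = 10.128331
CR = (57.757527 + 42.214870 − 203.550000·sin 24.39500°)/10.128331 = 1.569969
contact ratio ≈ 1.5700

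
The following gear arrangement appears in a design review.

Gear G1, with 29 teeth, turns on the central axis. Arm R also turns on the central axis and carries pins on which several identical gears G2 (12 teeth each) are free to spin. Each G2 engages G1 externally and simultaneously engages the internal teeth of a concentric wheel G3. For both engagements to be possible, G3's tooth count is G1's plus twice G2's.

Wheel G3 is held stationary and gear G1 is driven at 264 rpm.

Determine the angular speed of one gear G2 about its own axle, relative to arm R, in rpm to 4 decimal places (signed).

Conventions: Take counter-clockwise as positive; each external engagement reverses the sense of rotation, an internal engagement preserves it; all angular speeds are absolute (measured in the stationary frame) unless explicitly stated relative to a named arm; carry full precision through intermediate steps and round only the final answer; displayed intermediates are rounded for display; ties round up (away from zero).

-412.3659 rpm

topology: planetary set — G1 29T / G2 12T / G3 53T, arm = carrier (Willis)
normalise by the input: solve with ω_sun = 1, then scale by 264 rpm
ring teeth: 29 + 2·12 = 53
29(ω_sun−ω_arm) = −53(ω_ring−ω_arm),  ω_ring = 0, ω_sun = 1
29(1−ω_arm) = −53(0−ω_arm)  ⇒  82·ω_arm = 29  ⇒  ω_arm = 29/82
sun–planet mesh: 29·(1−29/82) = −12·(ω_p−ω_arm)  ⇒  ω_p−ω_arm = -1537/984
scale: ω_p−ω_arm = -1537/984 × 264 rpm = -412.3659 rpm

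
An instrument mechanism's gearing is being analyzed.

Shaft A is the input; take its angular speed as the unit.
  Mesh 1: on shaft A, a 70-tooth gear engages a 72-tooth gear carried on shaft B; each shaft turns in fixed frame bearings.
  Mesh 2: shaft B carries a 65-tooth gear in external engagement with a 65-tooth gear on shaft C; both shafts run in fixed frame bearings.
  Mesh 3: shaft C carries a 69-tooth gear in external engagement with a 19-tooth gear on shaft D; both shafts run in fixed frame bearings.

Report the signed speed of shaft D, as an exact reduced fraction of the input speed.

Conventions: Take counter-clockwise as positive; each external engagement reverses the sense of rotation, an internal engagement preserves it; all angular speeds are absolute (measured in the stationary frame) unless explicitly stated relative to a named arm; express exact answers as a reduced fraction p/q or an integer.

-805/228

3-mesh fixed-axis compound train (all bearings frame-fixed)
mesh 1 [70T→72T]: |ω|/ω_in = 1×70/72 = 35/36, sense flips to −
mesh 2 [65T→65T]: |ω|/ω_in = (35/36)×65/65 = 35/36, sense flips to +
mesh 3 [69T→19T]: |ω|/ω_in = (35/36)×69/19 = 805/228, sense flips to −
signed output speed (× input speed) = -805/228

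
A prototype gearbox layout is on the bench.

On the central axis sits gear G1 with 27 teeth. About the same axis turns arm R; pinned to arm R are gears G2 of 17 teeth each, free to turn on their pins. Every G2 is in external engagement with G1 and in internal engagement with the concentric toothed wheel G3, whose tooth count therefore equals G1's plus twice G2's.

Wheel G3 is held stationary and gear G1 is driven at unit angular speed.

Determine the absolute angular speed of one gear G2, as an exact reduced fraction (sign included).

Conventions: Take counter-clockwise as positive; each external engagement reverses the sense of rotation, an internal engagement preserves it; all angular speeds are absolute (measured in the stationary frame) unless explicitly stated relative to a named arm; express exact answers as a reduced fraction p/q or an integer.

-27/34

class = planetary set [G3 = 27+2·17 = 61; Willis about the carrier]
ring teeth: 27 + 2·17 = 61
27(ω_sun−ω_arm) = −61(ω_ring−ω_arm),  ω_ring = 0, ω_sun = 1
27(1−ω_arm) = −61(0−ω_arm)  ⇒  88·ω_arm = 27  ⇒  ω_arm = 27/88
sun–planet mesh: 27·(1−27/88) = −17·(ω_p−ω_arm)  ⇒  ω_p−ω_arm = -1647/1496
ω_p = 27/88 − 1647/1496 = -27/34
exact speed ratio = -27/34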